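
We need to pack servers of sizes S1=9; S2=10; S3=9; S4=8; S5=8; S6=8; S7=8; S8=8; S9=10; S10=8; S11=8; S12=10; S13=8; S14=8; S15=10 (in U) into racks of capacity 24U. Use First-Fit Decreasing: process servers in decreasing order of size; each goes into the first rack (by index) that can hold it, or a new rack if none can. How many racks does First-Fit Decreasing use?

6 racks

Sorted descending: 10, 10, 10, 10, 9, 9, 8, 8, 8, 8, 8, 8, 8, 8, 8.
10U → rack 1 (remaining 14U)
10U → rack 1 (remaining 4U)
10U → rack 2 (remaining 14U)
10U → rack 2 (remaining 4U)
9U → rack 3 (remaining 15U)
9U → rack 3 (remaining 6U)
8U → rack 4 (remaining 16U)
8U → rack 4 (remaining 8U)
8U → rack 4 (remaining 0U)
8U → rack 5 (remaining 16U)
8U → rack 5 (remaining 8U)
8U → rack 5 (remaining 0U)
8U → rack 6 (remaining 16U)
8U → rack 6 (remaining 8U)
8U → rack 6 (remaining 0U)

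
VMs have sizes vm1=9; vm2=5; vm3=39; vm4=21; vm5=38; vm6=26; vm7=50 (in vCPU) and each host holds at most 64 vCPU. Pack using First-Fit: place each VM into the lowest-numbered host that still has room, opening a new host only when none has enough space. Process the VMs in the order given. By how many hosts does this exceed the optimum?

First-Fit: [9,5,39] [21,38] [26] [50] → 4 hosts.
Total size 188 vCPU; any packing needs at least ⌈188/64⌉ = 3 hosts.
An optimal packing achieves that bound: [50,9,5] [39,21] [38,26] → 3 hosts.
Excess: 4 − 3 = 1.

1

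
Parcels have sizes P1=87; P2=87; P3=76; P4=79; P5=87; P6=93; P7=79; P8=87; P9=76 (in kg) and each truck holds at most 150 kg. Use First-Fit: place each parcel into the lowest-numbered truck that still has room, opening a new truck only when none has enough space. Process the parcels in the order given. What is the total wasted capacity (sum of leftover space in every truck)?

Put P1 (87 kg) in truck 1; 63 kg remain.
Put P2 (87 kg) in truck 2; 63 kg remain.
Put P3 (76 kg) in truck 3; 74 kg remain.
Put P4 (79 kg) in truck 4; 71 kg remain.
Put P5 (87 kg) in truck 5; 63 kg remain.
Put P6 (93 kg) in truck 6; 57 kg remain.
Put P7 (79 kg) in truck 7; 71 kg remain.
Put P8 (87 kg) in truck 8; 63 kg remain.
Put P9 (76 kg) in truck 9; 74 kg remain.
9 trucks × 150 kg = 1350 kg; used 751 kg; unused 599 kg.

599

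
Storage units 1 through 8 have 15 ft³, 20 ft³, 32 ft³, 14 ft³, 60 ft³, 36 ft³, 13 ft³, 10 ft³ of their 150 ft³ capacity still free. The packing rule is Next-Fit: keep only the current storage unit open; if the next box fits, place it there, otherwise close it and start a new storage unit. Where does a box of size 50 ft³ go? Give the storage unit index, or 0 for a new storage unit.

Next-Fit only looks at storage unit 8, which has 10 ft³ free.
50 ft³ does not fit, so a new storage unit is opened.

0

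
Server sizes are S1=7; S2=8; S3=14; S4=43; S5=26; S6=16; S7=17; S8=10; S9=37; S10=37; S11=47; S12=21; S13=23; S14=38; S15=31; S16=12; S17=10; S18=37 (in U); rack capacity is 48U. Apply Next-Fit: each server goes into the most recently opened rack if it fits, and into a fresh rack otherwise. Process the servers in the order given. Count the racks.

rack 1: place S1 (7U), 41U left
rack 1: place S2 (8U), 33U left
rack 1: place S3 (14U), 19U left
rack 2: place S4 (43U), 5U left
rack 3: place S5 (26U), 22U left
rack 3: place S6 (16U), 6U left
rack 4: place S7 (17U), 31U left
rack 4: place S8 (10U), 21U left
rack 5: place S9 (37U), 11U left
rack 6: place S10 (37U), 11U left
rack 7: place S11 (47U), 1U left
rack 8: place S12 (21U), 27U left
rack 8: place S13 (23U), 4U left
rack 9: place S14 (38U), 10U left
rack 10: place S15 (31U), 17U left
rack 10: place S16 (12U), 5U left
rack 11: place S17 (10U), 38U left
rack 11: place S18 (37U), 1U left
Final racks: [7,8,14] [43] [26,16] [17,10] [37] [37] [47] [21,23] [38] [31,12] [10,37].

11 racks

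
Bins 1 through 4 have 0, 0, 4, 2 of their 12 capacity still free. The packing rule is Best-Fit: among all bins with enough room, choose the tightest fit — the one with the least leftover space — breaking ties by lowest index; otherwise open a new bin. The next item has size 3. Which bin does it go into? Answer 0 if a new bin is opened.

Bins with room: bin 3 (4).
Tightest fit is bin 3 with 4 free.

3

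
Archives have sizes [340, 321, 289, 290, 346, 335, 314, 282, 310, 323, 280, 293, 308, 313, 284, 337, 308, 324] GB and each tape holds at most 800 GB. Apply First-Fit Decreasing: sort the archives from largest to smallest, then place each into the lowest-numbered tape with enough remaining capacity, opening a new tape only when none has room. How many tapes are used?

Sorted descending: 346, 340, 337, 335, 324, 323, 321, 314, 313, 310, 308, 308, 293, 290, 289, 284, 282, 280.
Put 346 GB in tape 1; 454 GB remain.
Put 340 GB in tape 1; 114 GB remain.
Put 337 GB in tape 2; 463 GB remain.
Put 335 GB in tape 2; 128 GB remain.
Put 324 GB in tape 3; 476 GB remain.
Put 323 GB in tape 3; 153 GB remain.
Put 321 GB in tape 4; 479 GB remain.
Put 314 GB in tape 4; 165 GB remain.
Put 313 GB in tape 5; 487 GB remain.
Put 310 GB in tape 5; 177 GB remain.
Put 308 GB in tape 6; 492 GB remain.
Put 308 GB in tape 6; 184 GB remain.
Put 293 GB in tape 7; 507 GB remain.
Put 290 GB in tape 7; 217 GB remain.
Put 289 GB in tape 8; 511 GB remain.
Put 284 GB in tape 8; 227 GB remain.
Put 282 GB in tape 9; 518 GB remain.
Put 280 GB in tape 9; 238 GB remain.

9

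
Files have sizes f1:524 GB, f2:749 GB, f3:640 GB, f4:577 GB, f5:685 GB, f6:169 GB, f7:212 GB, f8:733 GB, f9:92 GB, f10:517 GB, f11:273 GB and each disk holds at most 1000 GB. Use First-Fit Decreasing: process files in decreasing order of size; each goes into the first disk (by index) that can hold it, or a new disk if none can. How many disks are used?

7 disks

Sorted descending: 749, 733, 685, 640, 577, 524, 517, 273, 212, 169, 92.
749 GB → disk 1 (remaining 251 GB)
733 GB → disk 2 (remaining 267 GB)
685 GB → disk 3 (remaining 315 GB)
640 GB → disk 4 (remaining 360 GB)
577 GB → disk 5 (remaining 423 GB)
524 GB → disk 6 (remaining 476 GB)
517 GB → disk 7 (remaining 483 GB)
273 GB → disk 3 (remaining 42 GB)
212 GB → disk 1 (remaining 39 GB)
169 GB → disk 2 (remaining 98 GB)
92 GB → disk 2 (remaining 6 GB)
Final disks: [749,212] [733,169,92] [685,273] [640] [577] [524] [517].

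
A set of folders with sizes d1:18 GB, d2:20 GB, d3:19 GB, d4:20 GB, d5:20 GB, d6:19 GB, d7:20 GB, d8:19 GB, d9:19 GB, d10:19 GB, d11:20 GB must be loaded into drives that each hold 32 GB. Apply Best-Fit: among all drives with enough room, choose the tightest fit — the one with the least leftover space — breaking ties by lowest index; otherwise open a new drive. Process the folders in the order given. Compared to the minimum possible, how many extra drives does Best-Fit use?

0

Best-Fit: [18] [20] [19] [20] [20] [19] [20] [19] [19] [19] [20] → 11 drives.
11 folders exceed 16 GB (half the capacity), and no two of those can share a drive, so at least 11 drives are needed.
So 11 is already optimal.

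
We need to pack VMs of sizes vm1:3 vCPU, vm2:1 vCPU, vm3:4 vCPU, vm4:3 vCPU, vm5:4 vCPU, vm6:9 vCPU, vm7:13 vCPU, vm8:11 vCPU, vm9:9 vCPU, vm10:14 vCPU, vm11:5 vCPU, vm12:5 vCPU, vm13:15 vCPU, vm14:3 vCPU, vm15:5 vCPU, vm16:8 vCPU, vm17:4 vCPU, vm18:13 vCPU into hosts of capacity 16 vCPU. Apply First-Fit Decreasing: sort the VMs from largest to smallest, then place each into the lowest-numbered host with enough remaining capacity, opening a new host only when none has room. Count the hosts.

9

Sorted descending: 15, 14, 13, 13, 11, 9, 9, 8, 5, 5, 5, 4, 4, 4, 3, 3, 3, 1.
15 vCPU → host 1 (remaining 1 vCPU)
14 vCPU → host 2 (remaining 2 vCPU)
13 vCPU → host 3 (remaining 3 vCPU)
13 vCPU → host 4 (remaining 3 vCPU)
11 vCPU → host 5 (remaining 5 vCPU)
9 vCPU → host 6 (remaining 7 vCPU)
9 vCPU → host 7 (remaining 7 vCPU)
8 vCPU → host 8 (remaining 8 vCPU)
5 vCPU → host 5 (remaining 0 vCPU)
5 vCPU → host 6 (remaining 2 vCPU)
5 vCPU → host 7 (remaining 2 vCPU)
4 vCPU → host 8 (remaining 4 vCPU)
4 vCPU → host 8 (remaining 0 vCPU)
4 vCPU → host 9 (remaining 12 vCPU)
3 vCPU → host 3 (remaining 0 vCPU)
3 vCPU → host 4 (remaining 0 vCPU)
3 vCPU → host 9 (remaining 9 vCPU)
1 vCPU → host 1 (remaining 0 vCPU)
Final hosts: [15,1] [14] [13,3] [13,3] [11,5] [9,5] [9,5] [8,4,4] [4,3].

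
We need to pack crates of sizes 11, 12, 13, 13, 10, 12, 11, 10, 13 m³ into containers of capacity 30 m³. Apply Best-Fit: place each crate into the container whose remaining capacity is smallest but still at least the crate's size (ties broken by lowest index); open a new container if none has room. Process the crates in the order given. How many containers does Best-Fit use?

Put 11 m³ in container 1; 19 m³ remain.
Put 12 m³ in container 1; 7 m³ remain.
Put 13 m³ in container 2; 17 m³ remain.
Put 13 m³ in container 2; 4 m³ remain.
Put 10 m³ in container 3; 20 m³ remain.
Put 12 m³ in container 3; 8 m³ remain.
Put 11 m³ in container 4; 19 m³ remain.
Put 10 m³ in container 4; 9 m³ remain.
Put 13 m³ in container 5; 17 m³ remain.

5 containers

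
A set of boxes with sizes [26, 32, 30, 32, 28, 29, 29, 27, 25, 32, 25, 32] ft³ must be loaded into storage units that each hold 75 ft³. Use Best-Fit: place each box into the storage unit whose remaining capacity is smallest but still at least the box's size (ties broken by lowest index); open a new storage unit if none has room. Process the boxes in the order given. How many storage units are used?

6

Put 26 ft³ in storage unit 1; 49 ft³ remain.
Put 32 ft³ in storage unit 1; 17 ft³ remain.
Put 30 ft³ in storage unit 2; 45 ft³ remain.
Put 32 ft³ in storage unit 2; 13 ft³ remain.
Put 28 ft³ in storage unit 3; 47 ft³ remain.
Put 29 ft³ in storage unit 3; 18 ft³ remain.
Put 29 ft³ in storage unit 4; 46 ft³ remain.
Put 27 ft³ in storage unit 4; 19 ft³ remain.
Put 25 ft³ in storage unit 5; 50 ft³ remain.
Put 32 ft³ in storage unit 5; 18 ft³ remain.
Put 25 ft³ in storage unit 6; 50 ft³ remain.
Put 32 ft³ in storage unit 6; 18 ft³ remain.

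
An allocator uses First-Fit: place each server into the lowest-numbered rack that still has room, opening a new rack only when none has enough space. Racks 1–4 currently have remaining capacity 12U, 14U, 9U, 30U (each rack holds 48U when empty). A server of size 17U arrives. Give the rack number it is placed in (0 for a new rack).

4

Racks with room: rack 4 (30U).
The first with room is rack 4.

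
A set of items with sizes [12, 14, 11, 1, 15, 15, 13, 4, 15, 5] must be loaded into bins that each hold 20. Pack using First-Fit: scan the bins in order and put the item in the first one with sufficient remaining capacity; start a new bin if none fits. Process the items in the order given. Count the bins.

Put 12 in bin 1; 8 remain.
Put 14 in bin 2; 6 remain.
Put 11 in bin 3; 9 remain.
Put 1 in bin 1; 7 remain.
Put 15 in bin 4; 5 remain.
Put 15 in bin 5; 5 remain.
Put 13 in bin 6; 7 remain.
Put 4 in bin 1; 3 remain.
Put 15 in bin 7; 5 remain.
Put 5 in bin 2; 1 remain.
Final bins: [12,1,4] [14,5] [11] [15] [15] [13] [15].

7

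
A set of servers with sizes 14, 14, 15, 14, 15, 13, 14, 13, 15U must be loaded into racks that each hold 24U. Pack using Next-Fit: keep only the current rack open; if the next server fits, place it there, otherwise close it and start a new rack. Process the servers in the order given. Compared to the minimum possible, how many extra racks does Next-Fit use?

Next-Fit: [14] [14] [15] [14] [15] [13] [14] [13] [15] → 9 racks.
9 servers exceed 12U (half the capacity), and no two of those can share a rack, so at least 9 racks are needed.
So 9 is already optimal.

0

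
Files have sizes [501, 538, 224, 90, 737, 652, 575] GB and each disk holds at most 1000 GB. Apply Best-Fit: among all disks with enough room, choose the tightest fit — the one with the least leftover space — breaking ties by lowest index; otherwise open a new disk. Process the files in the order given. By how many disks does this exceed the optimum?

Best-Fit: [501] [538,224,90] [737] [652] [575] → 5 disks.
5 files exceed 500 GB (half the capacity), and no two of those can share a disk, so at least 5 disks are needed.
So 5 is already optimal.

0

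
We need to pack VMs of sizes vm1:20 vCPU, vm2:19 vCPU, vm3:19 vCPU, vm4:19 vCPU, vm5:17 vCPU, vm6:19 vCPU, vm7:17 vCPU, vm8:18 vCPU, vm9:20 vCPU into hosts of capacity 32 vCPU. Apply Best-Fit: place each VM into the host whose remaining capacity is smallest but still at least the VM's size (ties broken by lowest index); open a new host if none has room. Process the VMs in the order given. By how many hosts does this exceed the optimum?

0

Best-Fit: [20] [19] [19] [19] [17] [19] [17] [18] [20] → 9 hosts.
9 VMs exceed 16 vCPU (half the capacity), and no two of those can share a host, so at least 9 hosts are needed.
So 9 is already optimal.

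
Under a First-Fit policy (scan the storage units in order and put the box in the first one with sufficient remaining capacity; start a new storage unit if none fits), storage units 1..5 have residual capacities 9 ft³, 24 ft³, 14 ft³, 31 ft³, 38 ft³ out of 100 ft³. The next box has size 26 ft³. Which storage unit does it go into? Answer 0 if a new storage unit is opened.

4

Storage units with room: storage unit 4 (31 ft³), storage unit 5 (38 ft³).
The first with room is storage unit 4.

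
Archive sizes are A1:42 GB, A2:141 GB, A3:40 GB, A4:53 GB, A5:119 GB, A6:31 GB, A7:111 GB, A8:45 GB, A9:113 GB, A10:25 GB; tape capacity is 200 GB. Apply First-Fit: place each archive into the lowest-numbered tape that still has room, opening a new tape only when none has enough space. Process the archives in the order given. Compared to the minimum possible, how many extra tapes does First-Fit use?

1

First-Fit: [42,141] [40,53,31,45,25] [119] [111] [113] → 5 tapes.
Total size 720 GB; any packing needs at least ⌈720/200⌉ = 4 tapes.
An optimal packing achieves that bound: [141,53] [119,45,31] [113,42,40] [111,25] → 4 tapes.
Excess: 5 − 4 = 1.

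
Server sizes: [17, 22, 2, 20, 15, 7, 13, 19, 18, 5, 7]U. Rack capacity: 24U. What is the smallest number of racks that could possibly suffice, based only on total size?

Total size = 17 + 22 + 2 + 20 + 15 + 7 + 13 + 19 + 18 + 5 + 7 = 145U.
⌈145 / 24⌉ = 7.

7 racks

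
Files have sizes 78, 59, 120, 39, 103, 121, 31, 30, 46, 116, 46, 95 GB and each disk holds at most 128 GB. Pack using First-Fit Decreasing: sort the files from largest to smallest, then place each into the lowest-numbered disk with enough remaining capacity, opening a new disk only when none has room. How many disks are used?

8

Sorted descending: 121, 120, 116, 103, 95, 78, 59, 46, 46, 39, 31, 30.
disk 1: place 121 GB, 7 GB left
disk 2: place 120 GB, 8 GB left
disk 3: place 116 GB, 12 GB left
disk 4: place 103 GB, 25 GB left
disk 5: place 95 GB, 33 GB left
disk 6: place 78 GB, 50 GB left
disk 7: place 59 GB, 69 GB left
disk 6: place 46 GB, 4 GB left
disk 7: place 46 GB, 23 GB left
disk 8: place 39 GB, 89 GB left
disk 5: place 31 GB, 2 GB left
disk 8: place 30 GB, 59 GB left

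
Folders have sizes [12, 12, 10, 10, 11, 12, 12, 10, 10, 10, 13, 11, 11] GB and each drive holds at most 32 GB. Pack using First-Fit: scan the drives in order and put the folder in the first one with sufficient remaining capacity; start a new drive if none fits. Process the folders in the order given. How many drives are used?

12 GB → drive 1 (remaining 20 GB)
12 GB → drive 1 (remaining 8 GB)
10 GB → drive 2 (remaining 22 GB)
10 GB → drive 2 (remaining 12 GB)
11 GB → drive 2 (remaining 1 GB)
12 GB → drive 3 (remaining 20 GB)
12 GB → drive 3 (remaining 8 GB)
10 GB → drive 4 (remaining 22 GB)
10 GB → drive 4 (remaining 12 GB)
10 GB → drive 4 (remaining 2 GB)
13 GB → drive 5 (remaining 19 GB)
11 GB → drive 5 (remaining 8 GB)
11 GB → drive 6 (remaining 21 GB)
Final drives: [12,12] [10,10,11] [12,12] [10,10,10] [13,11] [11].

6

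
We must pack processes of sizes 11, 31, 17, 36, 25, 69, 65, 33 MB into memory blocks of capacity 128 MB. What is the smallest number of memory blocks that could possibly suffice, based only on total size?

3 memory blocks

Total size = 11 + 31 + 17 + 36 + 25 + 69 + 65 + 33 = 287 MB.
⌈287 / 128⌉ = 3.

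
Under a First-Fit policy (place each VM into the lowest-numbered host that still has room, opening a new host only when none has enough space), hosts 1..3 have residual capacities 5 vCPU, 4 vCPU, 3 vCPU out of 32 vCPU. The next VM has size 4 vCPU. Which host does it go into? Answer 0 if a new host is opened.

1

Hosts with room: host 1 (5 vCPU), host 2 (4 vCPU).
The first with room is host 1.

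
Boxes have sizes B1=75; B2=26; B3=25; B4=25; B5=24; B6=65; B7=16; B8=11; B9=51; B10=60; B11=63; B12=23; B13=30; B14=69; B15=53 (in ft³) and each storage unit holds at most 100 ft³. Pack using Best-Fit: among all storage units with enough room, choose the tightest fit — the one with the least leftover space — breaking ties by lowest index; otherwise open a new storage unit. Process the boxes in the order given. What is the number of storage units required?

8

B1 (75 ft³) → storage unit 1 (remaining 25 ft³)
B2 (26 ft³) → storage unit 2 (remaining 74 ft³)
B3 (25 ft³) → storage unit 1 (remaining 0 ft³)
B4 (25 ft³) → storage unit 2 (remaining 49 ft³)
B5 (24 ft³) → storage unit 2 (remaining 25 ft³)
B6 (65 ft³) → storage unit 3 (remaining 35 ft³)
B7 (16 ft³) → storage unit 2 (remaining 9 ft³)
B8 (11 ft³) → storage unit 3 (remaining 24 ft³)
B9 (51 ft³) → storage unit 4 (remaining 49 ft³)
B10 (60 ft³) → storage unit 5 (remaining 40 ft³)
B11 (63 ft³) → storage unit 6 (remaining 37 ft³)
B12 (23 ft³) → storage unit 3 (remaining 1 ft³)
B13 (30 ft³) → storage unit 6 (remaining 7 ft³)
B14 (69 ft³) → storage unit 7 (remaining 31 ft³)
B15 (53 ft³) → storage unit 8 (remaining 47 ft³)
Final storage units: [75,25] [26,25,24,16] [65,11,23] [51] [60] [63,30] [69] [53].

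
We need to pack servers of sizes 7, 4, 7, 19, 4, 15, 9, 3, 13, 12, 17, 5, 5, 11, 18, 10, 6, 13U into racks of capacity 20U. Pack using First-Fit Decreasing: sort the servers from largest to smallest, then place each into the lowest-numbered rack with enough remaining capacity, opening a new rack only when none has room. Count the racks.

10

Sorted descending: 19, 18, 17, 15, 13, 13, 12, 11, 10, 9, 7, 7, 6, 5, 5, 4, 4, 3.
Put 19U in rack 1; 1U remain.
Put 18U in rack 2; 2U remain.
Put 17U in rack 3; 3U remain.
Put 15U in rack 4; 5U remain.
Put 13U in rack 5; 7U remain.
Put 13U in rack 6; 7U remain.
Put 12U in rack 7; 8U remain.
Put 11U in rack 8; 9U remain.
Put 10U in rack 9; 10U remain.
Put 9U in rack 8; 0U remain.
Put 7U in rack 5; 0U remain.
Put 7U in rack 6; 0U remain.
Put 6U in rack 7; 2U remain.
Put 5U in rack 4; 0U remain.
Put 5U in rack 9; 5U remain.
Put 4U in rack 9; 1U remain.
Put 4U in rack 10; 16U remain.
Put 3U in rack 3; 0U remain.
Final racks: [19] [18] [17,3] [15,5] [13,7] [13,7] [12,6] [11,9] [10,5,4] [4].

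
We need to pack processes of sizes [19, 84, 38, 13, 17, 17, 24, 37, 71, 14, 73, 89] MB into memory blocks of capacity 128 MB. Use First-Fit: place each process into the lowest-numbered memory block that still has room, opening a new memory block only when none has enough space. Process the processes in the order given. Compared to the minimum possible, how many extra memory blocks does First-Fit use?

First-Fit: [19,84,13] [38,17,17,24,14] [37,71] [73] [89] → 5 memory blocks.
Total size 496 MB; any packing needs at least ⌈496/128⌉ = 4 memory blocks.
An optimal packing achieves that bound: [89,38] [84,37] [73,24,17,14] [71,19,17,13] → 4 memory blocks.
Excess: 5 − 4 = 1.

1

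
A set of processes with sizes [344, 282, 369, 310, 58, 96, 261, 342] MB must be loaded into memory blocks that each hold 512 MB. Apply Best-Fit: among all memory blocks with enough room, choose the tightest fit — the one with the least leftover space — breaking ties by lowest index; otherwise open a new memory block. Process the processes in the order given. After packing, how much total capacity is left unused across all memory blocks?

1010

memory block 1: place 344 MB, 168 MB left
memory block 2: place 282 MB, 230 MB left
memory block 3: place 369 MB, 143 MB left
memory block 4: place 310 MB, 202 MB left
memory block 3: place 58 MB, 85 MB left
memory block 1: place 96 MB, 72 MB left
memory block 5: place 261 MB, 251 MB left
memory block 6: place 342 MB, 170 MB left
6 memory blocks × 512 MB = 3072 MB; used 2062 MB; unused 1010 MB.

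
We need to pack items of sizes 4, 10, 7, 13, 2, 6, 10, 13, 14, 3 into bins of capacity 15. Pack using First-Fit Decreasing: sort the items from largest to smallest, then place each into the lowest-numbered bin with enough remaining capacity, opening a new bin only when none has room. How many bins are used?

Sorted descending: 14, 13, 13, 10, 10, 7, 6, 4, 3, 2.
14 → bin 1 (remaining 1)
13 → bin 2 (remaining 2)
13 → bin 3 (remaining 2)
10 → bin 4 (remaining 5)
10 → bin 5 (remaining 5)
7 → bin 6 (remaining 8)
6 → bin 6 (remaining 2)
4 → bin 4 (remaining 1)
3 → bin 5 (remaining 2)
2 → bin 2 (remaining 0)

6 bins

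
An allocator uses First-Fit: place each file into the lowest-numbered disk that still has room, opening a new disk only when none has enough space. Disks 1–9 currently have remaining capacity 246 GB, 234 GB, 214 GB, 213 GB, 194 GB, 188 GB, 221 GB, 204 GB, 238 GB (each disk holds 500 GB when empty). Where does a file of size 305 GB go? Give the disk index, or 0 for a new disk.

0

No disk has ≥ 305 GB free, so a new disk is opened.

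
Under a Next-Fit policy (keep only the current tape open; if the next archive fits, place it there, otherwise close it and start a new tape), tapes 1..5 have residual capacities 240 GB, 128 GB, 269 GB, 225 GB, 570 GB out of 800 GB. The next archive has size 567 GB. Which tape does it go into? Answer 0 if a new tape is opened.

5

Next-Fit only looks at tape 5, which has 570 GB free.
567 GB fits there.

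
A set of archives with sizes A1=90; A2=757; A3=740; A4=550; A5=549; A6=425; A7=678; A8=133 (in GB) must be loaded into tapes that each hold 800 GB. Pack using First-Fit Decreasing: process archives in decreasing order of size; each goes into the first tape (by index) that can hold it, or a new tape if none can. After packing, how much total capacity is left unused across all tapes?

Sorted descending: 757, 740, 678, 550, 549, 425, 133, 90.
Put 757 GB in tape 1; 43 GB remain.
Put 740 GB in tape 2; 60 GB remain.
Put 678 GB in tape 3; 122 GB remain.
Put 550 GB in tape 4; 250 GB remain.
Put 549 GB in tape 5; 251 GB remain.
Put 425 GB in tape 6; 375 GB remain.
Put 133 GB in tape 4; 117 GB remain.
Put 90 GB in tape 3; 32 GB remain.
6 tapes × 800 GB = 4800 GB; used 3922 GB; unused 878 GB.

878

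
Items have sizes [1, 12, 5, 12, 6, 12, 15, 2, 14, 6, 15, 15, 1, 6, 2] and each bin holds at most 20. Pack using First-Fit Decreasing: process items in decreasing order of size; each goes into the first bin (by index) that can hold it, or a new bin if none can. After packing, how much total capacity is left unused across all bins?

Sorted descending: 15, 15, 15, 14, 12, 12, 12, 6, 6, 6, 5, 2, 2, 1, 1.
bin 1: place 15, 5 left
bin 2: place 15, 5 left
bin 3: place 15, 5 left
bin 4: place 14, 6 left
bin 5: place 12, 8 left
bin 6: place 12, 8 left
bin 7: place 12, 8 left
bin 4: place 6, 0 left
bin 5: place 6, 2 left
bin 6: place 6, 2 left
bin 1: place 5, 0 left
bin 2: place 2, 3 left
bin 2: place 2, 1 left
bin 2: place 1, 0 left
bin 3: place 1, 4 left
7 bins × 20 = 140; used 124; unused 16.

16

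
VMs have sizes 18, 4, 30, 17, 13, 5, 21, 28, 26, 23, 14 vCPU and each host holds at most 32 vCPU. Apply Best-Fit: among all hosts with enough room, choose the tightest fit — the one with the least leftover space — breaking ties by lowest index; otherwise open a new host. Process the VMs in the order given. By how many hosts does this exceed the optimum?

1

Best-Fit: [18,4,5] [30] [17,13] [21] [28] [26] [23] [14] → 8 hosts.
Total size 199 vCPU; any packing needs at least ⌈199/32⌉ = 7 hosts.
An optimal packing achieves that bound: [30] [28,4] [26,5] [23] [21] [18,14] [17,13] → 7 hosts.
Excess: 8 − 7 = 1.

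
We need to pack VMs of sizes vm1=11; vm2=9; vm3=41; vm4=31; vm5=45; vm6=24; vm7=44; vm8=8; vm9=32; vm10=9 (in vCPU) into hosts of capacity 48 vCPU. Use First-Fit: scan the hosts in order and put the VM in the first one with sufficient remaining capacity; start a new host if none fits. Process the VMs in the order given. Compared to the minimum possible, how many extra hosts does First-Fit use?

First-Fit: [11,9,24] [41] [31,8,9] [45] [44] [32] → 6 hosts.
Total size 254 vCPU; any packing needs at least ⌈254/48⌉ = 6 hosts.
So 6 is already optimal.

0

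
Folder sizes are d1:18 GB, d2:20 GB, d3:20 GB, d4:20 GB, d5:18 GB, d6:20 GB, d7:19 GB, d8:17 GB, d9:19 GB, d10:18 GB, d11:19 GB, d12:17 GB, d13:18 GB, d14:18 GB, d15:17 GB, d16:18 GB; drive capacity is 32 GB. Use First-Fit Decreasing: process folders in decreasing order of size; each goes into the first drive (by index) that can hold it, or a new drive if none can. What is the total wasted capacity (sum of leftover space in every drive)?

Sorted descending: 20, 20, 20, 20, 19, 19, 19, 18, 18, 18, 18, 18, 18, 17, 17, 17.
Put 20 GB in drive 1; 12 GB remain.
Put 20 GB in drive 2; 12 GB remain.
Put 20 GB in drive 3; 12 GB remain.
Put 20 GB in drive 4; 12 GB remain.
Put 19 GB in drive 5; 13 GB remain.
Put 19 GB in drive 6; 13 GB remain.
Put 19 GB in drive 7; 13 GB remain.
Put 18 GB in drive 8; 14 GB remain.
Put 18 GB in drive 9; 14 GB remain.
Put 18 GB in drive 10; 14 GB remain.
Put 18 GB in drive 11; 14 GB remain.
Put 18 GB in drive 12; 14 GB remain.
Put 18 GB in drive 13; 14 GB remain.
Put 17 GB in drive 14; 15 GB remain.
Put 17 GB in drive 15; 15 GB remain.
Put 17 GB in drive 16; 15 GB remain.
16 drives × 32 GB = 512 GB; used 296 GB; unused 216 GB.

216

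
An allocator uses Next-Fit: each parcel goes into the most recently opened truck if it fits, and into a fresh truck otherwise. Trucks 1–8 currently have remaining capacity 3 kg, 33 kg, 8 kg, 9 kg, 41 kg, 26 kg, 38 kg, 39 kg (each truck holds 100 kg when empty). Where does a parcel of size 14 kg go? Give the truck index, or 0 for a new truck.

Next-Fit only looks at truck 8, which has 39 kg free.
14 kg fits there.

8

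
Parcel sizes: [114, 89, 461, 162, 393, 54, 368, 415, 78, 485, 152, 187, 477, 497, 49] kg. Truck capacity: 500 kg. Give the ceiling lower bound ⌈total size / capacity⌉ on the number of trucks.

8

Total size = 114 + 89 + 461 + 162 + 393 + 54 + 368 + 415 + 78 + 485 + 152 + 187 + 477 + 497 + 49 = 3981 kg.
⌈3981 / 500⌉ = 8.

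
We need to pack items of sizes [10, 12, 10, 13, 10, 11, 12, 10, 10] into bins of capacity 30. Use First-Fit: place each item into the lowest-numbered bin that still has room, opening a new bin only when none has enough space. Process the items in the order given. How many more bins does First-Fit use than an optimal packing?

1

First-Fit: [10,12] [10,13] [10,11] [12,10] [10] → 5 bins.
Total size 98; any packing needs at least ⌈98/30⌉ = 4 bins.
An optimal packing achieves that bound: [13,12] [12,11] [10,10,10] [10,10] → 4 bins.
Excess: 5 − 4 = 1.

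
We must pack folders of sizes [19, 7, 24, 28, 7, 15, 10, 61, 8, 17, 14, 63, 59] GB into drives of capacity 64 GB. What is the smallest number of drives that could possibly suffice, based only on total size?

Total size = 19 + 7 + 24 + 28 + 7 + 15 + 10 + 61 + 8 + 17 + 14 + 63 + 59 = 332 GB.
⌈332 / 64⌉ = 6.

6 drives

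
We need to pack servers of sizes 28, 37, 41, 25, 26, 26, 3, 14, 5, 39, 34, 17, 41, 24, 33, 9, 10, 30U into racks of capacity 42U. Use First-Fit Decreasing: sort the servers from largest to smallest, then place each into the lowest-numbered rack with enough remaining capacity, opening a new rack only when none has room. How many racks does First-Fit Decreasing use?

12

Sorted descending: 41, 41, 39, 37, 34, 33, 30, 28, 26, 26, 25, 24, 17, 14, 10, 9, 5, 3.
rack 1: place 41U, 1U left
rack 2: place 41U, 1U left
rack 3: place 39U, 3U left
rack 4: place 37U, 5U left
rack 5: place 34U, 8U left
rack 6: place 33U, 9U left
rack 7: place 30U, 12U left
rack 8: place 28U, 14U left
rack 9: place 26U, 16U left
rack 10: place 26U, 16U left
rack 11: place 25U, 17U left
rack 12: place 24U, 18U left
rack 11: place 17U, 0U left
rack 8: place 14U, 0U left
rack 7: place 10U, 2U left
rack 6: place 9U, 0U left
rack 4: place 5U, 0U left
rack 3: place 3U, 0U left
Final racks: [41] [41] [39,3] [37,5] [34] [33,9] [30,10] [28,14] [26] [26] [25,17] [24].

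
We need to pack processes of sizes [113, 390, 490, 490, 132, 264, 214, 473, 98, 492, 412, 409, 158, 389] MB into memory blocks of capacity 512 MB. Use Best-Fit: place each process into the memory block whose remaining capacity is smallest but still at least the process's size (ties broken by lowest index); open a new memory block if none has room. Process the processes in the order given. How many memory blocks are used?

10 memory blocks

Put 113 MB in memory block 1; 399 MB remain.
Put 390 MB in memory block 1; 9 MB remain.
Put 490 MB in memory block 2; 22 MB remain.
Put 490 MB in memory block 3; 22 MB remain.
Put 132 MB in memory block 4; 380 MB remain.
Put 264 MB in memory block 4; 116 MB remain.
Put 214 MB in memory block 5; 298 MB remain.
Put 473 MB in memory block 6; 39 MB remain.
Put 98 MB in memory block 4; 18 MB remain.
Put 492 MB in memory block 7; 20 MB remain.
Put 412 MB in memory block 8; 100 MB remain.
Put 409 MB in memory block 9; 103 MB remain.
Put 158 MB in memory block 5; 140 MB remain.
Put 389 MB in memory block 10; 123 MB remain.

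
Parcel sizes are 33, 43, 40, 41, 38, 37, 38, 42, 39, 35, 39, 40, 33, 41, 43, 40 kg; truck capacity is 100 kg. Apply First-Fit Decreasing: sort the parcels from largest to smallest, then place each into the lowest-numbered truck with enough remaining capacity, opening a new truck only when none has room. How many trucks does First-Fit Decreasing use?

8 trucks

Sorted descending: 43, 43, 42, 41, 41, 40, 40, 40, 39, 39, 38, 38, 37, 35, 33, 33.
43 kg → truck 1 (remaining 57 kg)
43 kg → truck 1 (remaining 14 kg)
42 kg → truck 2 (remaining 58 kg)
41 kg → truck 2 (remaining 17 kg)
41 kg → truck 3 (remaining 59 kg)
40 kg → truck 3 (remaining 19 kg)
40 kg → truck 4 (remaining 60 kg)
40 kg → truck 4 (remaining 20 kg)
39 kg → truck 5 (remaining 61 kg)
39 kg → truck 5 (remaining 22 kg)
38 kg → truck 6 (remaining 62 kg)
38 kg → truck 6 (remaining 24 kg)
37 kg → truck 7 (remaining 63 kg)
35 kg → truck 7 (remaining 28 kg)
33 kg → truck 8 (remaining 67 kg)
33 kg → truck 8 (remaining 34 kg)
Final trucks: [43,43] [42,41] [41,40] [40,40] [39,39] [38,38] [37,35] [33,33].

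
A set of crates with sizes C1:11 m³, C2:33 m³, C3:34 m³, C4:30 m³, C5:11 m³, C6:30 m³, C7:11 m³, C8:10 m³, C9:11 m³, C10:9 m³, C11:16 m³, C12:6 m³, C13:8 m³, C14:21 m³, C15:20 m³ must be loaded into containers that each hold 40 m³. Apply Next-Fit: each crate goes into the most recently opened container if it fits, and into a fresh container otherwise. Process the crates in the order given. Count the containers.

10 containers

container 1: place C1 (11 m³), 29 m³ left
container 2: place C2 (33 m³), 7 m³ left
container 3: place C3 (34 m³), 6 m³ left
container 4: place C4 (30 m³), 10 m³ left
container 5: place C5 (11 m³), 29 m³ left
container 6: place C6 (30 m³), 10 m³ left
container 7: place C7 (11 m³), 29 m³ left
container 7: place C8 (10 m³), 19 m³ left
container 7: place C9 (11 m³), 8 m³ left
container 8: place C10 (9 m³), 31 m³ left
container 8: place C11 (16 m³), 15 m³ left
container 8: place C12 (6 m³), 9 m³ left
container 8: place C13 (8 m³), 1 m³ left
container 9: place C14 (21 m³), 19 m³ left
container 10: place C15 (20 m³), 20 m³ left
Final containers: [11] [33] [34] [30] [11] [30] [11,10,11] [9,16,6,8] [21] [20].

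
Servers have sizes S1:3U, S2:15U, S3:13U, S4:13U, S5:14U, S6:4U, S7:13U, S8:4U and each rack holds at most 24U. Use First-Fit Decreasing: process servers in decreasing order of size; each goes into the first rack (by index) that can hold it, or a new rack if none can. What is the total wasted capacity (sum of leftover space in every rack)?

Sorted descending: 15, 14, 13, 13, 13, 4, 4, 3.
15U → rack 1 (remaining 9U)
14U → rack 2 (remaining 10U)
13U → rack 3 (remaining 11U)
13U → rack 4 (remaining 11U)
13U → rack 5 (remaining 11U)
4U → rack 1 (remaining 5U)
4U → rack 1 (remaining 1U)
3U → rack 2 (remaining 7U)
5 racks × 24U = 120U; used 79U; unused 41U.

41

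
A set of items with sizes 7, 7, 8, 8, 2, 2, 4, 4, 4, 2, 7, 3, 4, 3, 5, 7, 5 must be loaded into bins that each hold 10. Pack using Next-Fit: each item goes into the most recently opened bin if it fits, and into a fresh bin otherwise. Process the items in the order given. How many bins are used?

bin 1: place 7, 3 left
bin 2: place 7, 3 left
bin 3: place 8, 2 left
bin 4: place 8, 2 left
bin 4: place 2, 0 left
bin 5: place 2, 8 left
bin 5: place 4, 4 left
bin 5: place 4, 0 left
bin 6: place 4, 6 left
bin 6: place 2, 4 left
bin 7: place 7, 3 left
bin 7: place 3, 0 left
bin 8: place 4, 6 left
bin 8: place 3, 3 left
bin 9: place 5, 5 left
bin 10: place 7, 3 left
bin 11: place 5, 5 left

11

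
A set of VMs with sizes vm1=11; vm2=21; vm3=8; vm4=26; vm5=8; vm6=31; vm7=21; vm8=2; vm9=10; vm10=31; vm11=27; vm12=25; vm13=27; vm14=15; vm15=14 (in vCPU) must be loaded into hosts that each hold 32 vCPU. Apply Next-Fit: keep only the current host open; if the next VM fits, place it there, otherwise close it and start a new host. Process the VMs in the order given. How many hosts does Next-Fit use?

12

host 1: place vm1 (11 vCPU), 21 vCPU left
host 1: place vm2 (21 vCPU), 0 vCPU left
host 2: place vm3 (8 vCPU), 24 vCPU left
host 3: place vm4 (26 vCPU), 6 vCPU left
host 4: place vm5 (8 vCPU), 24 vCPU left
host 5: place vm6 (31 vCPU), 1 vCPU left
host 6: place vm7 (21 vCPU), 11 vCPU left
host 6: place vm8 (2 vCPU), 9 vCPU left
host 7: place vm9 (10 vCPU), 22 vCPU left
host 8: place vm10 (31 vCPU), 1 vCPU left
host 9: place vm11 (27 vCPU), 5 vCPU left
host 10: place vm12 (25 vCPU), 7 vCPU left
host 11: place vm13 (27 vCPU), 5 vCPU left
host 12: place vm14 (15 vCPU), 17 vCPU left
host 12: place vm15 (14 vCPU), 3 vCPU left
Final hosts: [11,21] [8] [26] [8] [31] [21,2] [10] [31] [27] [25] [27] [15,14].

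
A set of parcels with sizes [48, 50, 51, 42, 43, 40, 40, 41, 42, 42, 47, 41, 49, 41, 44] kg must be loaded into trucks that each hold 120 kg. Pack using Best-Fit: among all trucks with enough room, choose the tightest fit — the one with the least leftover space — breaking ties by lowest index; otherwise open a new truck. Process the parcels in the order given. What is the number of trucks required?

8 trucks

48 kg → truck 1 (remaining 72 kg)
50 kg → truck 1 (remaining 22 kg)
51 kg → truck 2 (remaining 69 kg)
42 kg → truck 2 (remaining 27 kg)
43 kg → truck 3 (remaining 77 kg)
40 kg → truck 3 (remaining 37 kg)
40 kg → truck 4 (remaining 80 kg)
41 kg → truck 4 (remaining 39 kg)
42 kg → truck 5 (remaining 78 kg)
42 kg → truck 5 (remaining 36 kg)
47 kg → truck 6 (remaining 73 kg)
41 kg → truck 6 (remaining 32 kg)
49 kg → truck 7 (remaining 71 kg)
41 kg → truck 7 (remaining 30 kg)
44 kg → truck 8 (remaining 76 kg)
Final trucks: [48,50] [51,42] [43,40] [40,41] [42,42] [47,41] [49,41] [44].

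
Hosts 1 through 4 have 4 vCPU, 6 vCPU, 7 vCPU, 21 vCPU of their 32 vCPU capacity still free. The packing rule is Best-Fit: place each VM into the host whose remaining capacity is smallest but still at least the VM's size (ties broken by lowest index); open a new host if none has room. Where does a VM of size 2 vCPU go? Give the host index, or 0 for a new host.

Hosts with room: host 1 (4 vCPU), host 2 (6 vCPU), host 3 (7 vCPU), host 4 (21 vCPU).
Tightest fit is host 1 with 4 vCPU free.

1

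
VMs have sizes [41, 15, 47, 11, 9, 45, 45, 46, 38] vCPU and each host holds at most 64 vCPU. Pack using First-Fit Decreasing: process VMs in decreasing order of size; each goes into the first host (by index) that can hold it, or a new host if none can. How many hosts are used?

Sorted descending: 47, 46, 45, 45, 41, 38, 15, 11, 9.
host 1: place 47 vCPU, 17 vCPU left
host 2: place 46 vCPU, 18 vCPU left
host 3: place 45 vCPU, 19 vCPU left
host 4: place 45 vCPU, 19 vCPU left
host 5: place 41 vCPU, 23 vCPU left
host 6: place 38 vCPU, 26 vCPU left
host 1: place 15 vCPU, 2 vCPU left
host 2: place 11 vCPU, 7 vCPU left
host 3: place 9 vCPU, 10 vCPU left
Final hosts: [47,15] [46,11] [45,9] [45] [41] [38].

6 hosts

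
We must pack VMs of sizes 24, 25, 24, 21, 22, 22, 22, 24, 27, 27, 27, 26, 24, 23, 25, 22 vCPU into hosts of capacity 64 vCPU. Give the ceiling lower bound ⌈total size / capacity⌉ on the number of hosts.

7 hosts

Total size = 24 + 25 + 24 + 21 + 22 + 22 + 22 + 24 + 27 + 27 + 27 + 26 + 24 + 23 + 25 + 22 = 385 vCPU.
⌈385 / 64⌉ = 7.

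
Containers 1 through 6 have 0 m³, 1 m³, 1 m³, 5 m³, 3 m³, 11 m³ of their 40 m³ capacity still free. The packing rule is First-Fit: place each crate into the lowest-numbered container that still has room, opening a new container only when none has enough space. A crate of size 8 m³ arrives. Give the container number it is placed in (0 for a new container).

Containers with room: container 6 (11 m³).
The first with room is container 6.

6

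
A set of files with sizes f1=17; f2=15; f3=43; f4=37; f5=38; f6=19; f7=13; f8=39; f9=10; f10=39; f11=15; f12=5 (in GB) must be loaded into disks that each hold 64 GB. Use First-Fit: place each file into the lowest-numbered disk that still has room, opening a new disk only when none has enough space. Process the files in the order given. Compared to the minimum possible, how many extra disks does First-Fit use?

1

First-Fit: [17,15,19,13] [43,10,5] [37,15] [38] [39] [39] → 6 disks.
Total size 290 GB; any packing needs at least ⌈290/64⌉ = 5 disks.
An optimal packing achieves that bound: [43,19] [39,17,5] [39,15,10] [38,15] [37,13] → 5 disks.
Excess: 6 − 5 = 1.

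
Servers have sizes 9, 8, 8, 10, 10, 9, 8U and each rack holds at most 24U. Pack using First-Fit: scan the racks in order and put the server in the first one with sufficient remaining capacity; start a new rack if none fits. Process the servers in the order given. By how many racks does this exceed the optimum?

First-Fit: [9,8] [8,10] [10,9] [8] → 4 racks.
Total size 62U; any packing needs at least ⌈62/24⌉ = 3 racks.
An optimal packing achieves that bound: [10,10] [9,9] [8,8,8] → 3 racks.
Excess: 4 − 3 = 1.

1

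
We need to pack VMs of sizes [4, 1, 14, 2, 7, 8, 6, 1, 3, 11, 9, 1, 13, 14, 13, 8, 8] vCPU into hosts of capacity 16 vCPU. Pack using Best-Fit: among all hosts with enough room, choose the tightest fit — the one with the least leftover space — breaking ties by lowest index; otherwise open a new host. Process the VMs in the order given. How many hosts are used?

9

4 vCPU → host 1 (remaining 12 vCPU)
1 vCPU → host 1 (remaining 11 vCPU)
14 vCPU → host 2 (remaining 2 vCPU)
2 vCPU → host 2 (remaining 0 vCPU)
7 vCPU → host 1 (remaining 4 vCPU)
8 vCPU → host 3 (remaining 8 vCPU)
6 vCPU → host 3 (remaining 2 vCPU)
1 vCPU → host 3 (remaining 1 vCPU)
3 vCPU → host 1 (remaining 1 vCPU)
11 vCPU → host 4 (remaining 5 vCPU)
9 vCPU → host 5 (remaining 7 vCPU)
1 vCPU → host 1 (remaining 0 vCPU)
13 vCPU → host 6 (remaining 3 vCPU)
14 vCPU → host 7 (remaining 2 vCPU)
13 vCPU → host 8 (remaining 3 vCPU)
8 vCPU → host 9 (remaining 8 vCPU)
8 vCPU → host 9 (remaining 0 vCPU)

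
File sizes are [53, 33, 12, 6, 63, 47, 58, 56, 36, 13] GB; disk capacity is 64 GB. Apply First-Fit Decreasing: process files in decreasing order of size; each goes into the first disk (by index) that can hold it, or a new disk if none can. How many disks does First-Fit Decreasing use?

Sorted descending: 63, 58, 56, 53, 47, 36, 33, 13, 12, 6.
Put 63 GB in disk 1; 1 GB remain.
Put 58 GB in disk 2; 6 GB remain.
Put 56 GB in disk 3; 8 GB remain.
Put 53 GB in disk 4; 11 GB remain.
Put 47 GB in disk 5; 17 GB remain.
Put 36 GB in disk 6; 28 GB remain.
Put 33 GB in disk 7; 31 GB remain.
Put 13 GB in disk 5; 4 GB remain.
Put 12 GB in disk 6; 16 GB remain.
Put 6 GB in disk 2; 0 GB remain.

7 disks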